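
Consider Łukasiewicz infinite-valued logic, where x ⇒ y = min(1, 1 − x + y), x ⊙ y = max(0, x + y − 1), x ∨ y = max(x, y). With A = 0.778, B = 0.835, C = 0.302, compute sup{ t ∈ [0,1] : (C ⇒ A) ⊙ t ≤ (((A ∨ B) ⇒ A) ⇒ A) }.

0.835

C ⇒ A = min(1, 1 − 0.302 + 0.778) = min(1, 1.476) = 1.000
So the left factor is C ⇒ A = 1.000.
A ∨ B = max(0.778, 0.835) = 0.835
(A ∨ B) ⇒ A = min(1, 1 − 0.835 + 0.778) = min(1, 0.943) = 0.943
((A ∨ B) ⇒ A) ⇒ A = min(1, 1 − 0.943 + 0.778) = min(1, 0.835) = 0.835
So the right-hand bound is ((A ∨ B) ⇒ A) ⇒ A = 0.835.
The residuum of the Łukasiewicz t-norm gives the supremum: min(1, 1 − 1.000 + 0.835).
1 − 1.000 + 0.835 = 0.835, so t = min(1, 0.835) = 0.835.
Check: 1.000 ⊙ 0.835 = max(0, 0.835) = 0.835 ≤ 0.835.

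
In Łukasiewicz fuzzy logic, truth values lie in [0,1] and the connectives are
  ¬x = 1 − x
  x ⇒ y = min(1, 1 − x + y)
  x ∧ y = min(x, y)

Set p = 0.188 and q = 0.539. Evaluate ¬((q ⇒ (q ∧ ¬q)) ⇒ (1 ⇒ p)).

0.734

¬q = 1 − 0.539 = 0.461
q ∧ ¬q = min(0.539, 0.461) = 0.461
q ⇒ (q ∧ ¬q) = min(1, 1 − 0.539 + 0.461) = min(1, 0.922) = 0.922
1 ⇒ p = min(1, 1 − 1.000 + 0.188) = min(1, 0.188) = 0.188
(q ⇒ (q ∧ ¬q)) ⇒ (1 ⇒ p) = min(1, 1 − 0.922 + 0.188) = min(1, 0.266) = 0.266
¬((q ⇒ (q ∧ ¬q)) ⇒ (1 ⇒ p)) = 1 − 0.266 = 0.734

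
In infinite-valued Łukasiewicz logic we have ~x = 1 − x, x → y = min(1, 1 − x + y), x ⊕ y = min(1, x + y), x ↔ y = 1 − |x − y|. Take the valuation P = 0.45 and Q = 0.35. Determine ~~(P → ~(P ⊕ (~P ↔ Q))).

~P = 1 − 0.45 = 0.55
~P ↔ Q = 1 − |0.55 − 0.35| = 1 − 0.20 = 0.80
P ⊕ (~P ↔ Q) = min(1, 0.45 + 0.80) = min(1, 1.25) = 1.00
~(P ⊕ (~P ↔ Q)) = 1 − 1.00 = 0.00
P → ~(P ⊕ (~P ↔ Q)) = min(1, 1 − 0.45 + 0.00) = min(1, 0.55) = 0.55
~(P → ~(P ⊕ (~P ↔ Q))) = 1 − 0.55 = 0.45
~~(P → ~(P ⊕ (~P ↔ Q))) = 1 − 0.45 = 0.55

0.55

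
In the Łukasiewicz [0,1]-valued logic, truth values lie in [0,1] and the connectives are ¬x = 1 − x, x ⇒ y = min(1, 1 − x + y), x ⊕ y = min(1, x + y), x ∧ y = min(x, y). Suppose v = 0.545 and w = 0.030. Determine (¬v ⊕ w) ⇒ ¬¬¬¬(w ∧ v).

¬v = 1 − 0.545 = 0.455
¬v ⊕ w = min(1, 0.455 + 0.030) = min(1, 0.485) = 0.485
w ∧ v = min(0.030, 0.545) = 0.030
¬(w ∧ v) = 1 − 0.030 = 0.970
¬¬(w ∧ v) = 1 − 0.970 = 0.030
¬¬¬(w ∧ v) = 1 − 0.030 = 0.970
¬¬¬¬(w ∧ v) = 1 − 0.970 = 0.030
(¬v ⊕ w) ⇒ ¬¬¬¬(w ∧ v) = min(1, 1 − 0.485 + 0.030) = min(1, 0.545) = 0.545

0.545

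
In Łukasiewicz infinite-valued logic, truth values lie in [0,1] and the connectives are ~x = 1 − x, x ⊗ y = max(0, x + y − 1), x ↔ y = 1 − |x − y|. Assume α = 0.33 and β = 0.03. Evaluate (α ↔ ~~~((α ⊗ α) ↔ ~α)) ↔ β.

α ⊗ α = max(0, 0.33 + 0.33 − 1) = max(0, -0.34) = 0.00
~α = 1 − 0.33 = 0.67
(α ⊗ α) ↔ ~α = 1 − |0.00 − 0.67| = 1 − 0.67 = 0.33
~((α ⊗ α) ↔ ~α) = 1 − 0.33 = 0.67
~~((α ⊗ α) ↔ ~α) = 1 − 0.67 = 0.33
~~~((α ⊗ α) ↔ ~α) = 1 − 0.33 = 0.67
α ↔ ~~~((α ⊗ α) ↔ ~α) = 1 − |0.33 − 0.67| = 1 − 0.34 = 0.66
(α ↔ ~~~((α ⊗ α) ↔ ~α)) ↔ β = 1 − |0.66 − 0.03| = 1 − 0.63 = 0.37

0.37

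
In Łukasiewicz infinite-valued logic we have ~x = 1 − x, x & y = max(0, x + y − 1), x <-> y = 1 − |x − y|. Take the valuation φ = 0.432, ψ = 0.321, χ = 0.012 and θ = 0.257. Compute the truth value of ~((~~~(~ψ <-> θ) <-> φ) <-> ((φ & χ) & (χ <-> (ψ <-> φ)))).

~ψ = 1 − 0.321 = 0.679
~ψ <-> θ = 1 − |0.679 − 0.257| = 1 − 0.422 = 0.578
~(~ψ <-> θ) = 1 − 0.578 = 0.422
~~(~ψ <-> θ) = 1 − 0.422 = 0.578
~~~(~ψ <-> θ) = 1 − 0.578 = 0.422
~~~(~ψ <-> θ) <-> φ = 1 − |0.422 − 0.432| = 1 − 0.010 = 0.990
φ & χ = max(0, 0.432 + 0.012 − 1) = max(0, -0.556) = 0.000
ψ <-> φ = 1 − |0.321 − 0.432| = 1 − 0.111 = 0.889
χ <-> (ψ <-> φ) = 1 − |0.012 − 0.889| = 1 − 0.877 = 0.123
(φ & χ) & (χ <-> (ψ <-> φ)) = max(0, 0.000 + 0.123 − 1) = max(0, -0.877) = 0.000
(~~~(~ψ <-> θ) <-> φ) <-> ((φ & χ) & (χ <-> (ψ <-> φ))) = 1 − |0.990 − 0.000| = 1 − 0.990 = 0.010
~((~~~(~ψ <-> θ) <-> φ) <-> ((φ & χ) & (χ <-> (ψ <-> φ)))) = 1 − 0.010 = 0.990

0.990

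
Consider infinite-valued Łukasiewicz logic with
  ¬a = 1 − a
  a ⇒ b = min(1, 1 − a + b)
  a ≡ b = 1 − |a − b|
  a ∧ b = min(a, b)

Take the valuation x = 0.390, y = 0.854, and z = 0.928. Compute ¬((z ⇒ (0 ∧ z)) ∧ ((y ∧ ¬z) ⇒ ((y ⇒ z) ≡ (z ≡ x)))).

0 ∧ z = min(0.000, 0.928) = 0.000
z ⇒ (0 ∧ z) = min(1, 1 − 0.928 + 0.000) = min(1, 0.072) = 0.072
¬z = 1 − 0.928 = 0.072
y ∧ ¬z = min(0.854, 0.072) = 0.072
y ⇒ z = min(1, 1 − 0.854 + 0.928) = min(1, 1.074) = 1.000
z ≡ x = 1 − |0.928 − 0.390| = 1 − 0.538 = 0.462
(y ⇒ z) ≡ (z ≡ x) = 1 − |1.000 − 0.462| = 1 − 0.538 = 0.462
(y ∧ ¬z) ⇒ ((y ⇒ z) ≡ (z ≡ x)) = min(1, 1 − 0.072 + 0.462) = min(1, 1.390) = 1.000
(z ⇒ (0 ∧ z)) ∧ ((y ∧ ¬z) ⇒ ((y ⇒ z) ≡ (z ≡ x))) = min(0.072, 1.000) = 0.072
¬((z ⇒ (0 ∧ z)) ∧ ((y ∧ ¬z) ⇒ ((y ⇒ z) ≡ (z ≡ x)))) = 1 − 0.072 = 0.928

0.928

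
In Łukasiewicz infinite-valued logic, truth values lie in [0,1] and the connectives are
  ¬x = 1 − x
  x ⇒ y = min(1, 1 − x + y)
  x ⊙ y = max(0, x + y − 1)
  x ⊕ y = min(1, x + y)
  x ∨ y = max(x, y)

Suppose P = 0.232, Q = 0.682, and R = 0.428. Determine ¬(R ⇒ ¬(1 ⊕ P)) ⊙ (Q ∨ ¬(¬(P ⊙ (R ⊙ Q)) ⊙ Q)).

0.110

1 ⊕ P = min(1, 1.000 + 0.232) = min(1, 1.232) = 1.000
¬(1 ⊕ P) = 1 − 1.000 = 0.000
R ⇒ ¬(1 ⊕ P) = min(1, 1 − 0.428 + 0.000) = min(1, 0.572) = 0.572
¬(R ⇒ ¬(1 ⊕ P)) = 1 − 0.572 = 0.428
R ⊙ Q = max(0, 0.428 + 0.682 − 1) = max(0, 0.110) = 0.110
P ⊙ (R ⊙ Q) = max(0, 0.232 + 0.110 − 1) = max(0, -0.658) = 0.000
¬(P ⊙ (R ⊙ Q)) = 1 − 0.000 = 1.000
¬(P ⊙ (R ⊙ Q)) ⊙ Q = max(0, 1.000 + 0.682 − 1) = max(0, 0.682) = 0.682
¬(¬(P ⊙ (R ⊙ Q)) ⊙ Q) = 1 − 0.682 = 0.318
Q ∨ ¬(¬(P ⊙ (R ⊙ Q)) ⊙ Q) = max(0.682, 0.318) = 0.682
¬(R ⇒ ¬(1 ⊕ P)) ⊙ (Q ∨ ¬(¬(P ⊙ (R ⊙ Q)) ⊙ Q)) = max(0, 0.428 + 0.682 − 1) = max(0, 0.110) = 0.110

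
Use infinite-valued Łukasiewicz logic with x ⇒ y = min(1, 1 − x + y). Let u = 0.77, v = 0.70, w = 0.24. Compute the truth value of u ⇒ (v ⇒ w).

v ⇒ w = min(1, 1 − 0.70 + 0.24) = min(1, 0.54) = 0.54
u ⇒ (v ⇒ w) = min(1, 1 − 0.77 + 0.54) = min(1, 0.77) = 0.77

0.77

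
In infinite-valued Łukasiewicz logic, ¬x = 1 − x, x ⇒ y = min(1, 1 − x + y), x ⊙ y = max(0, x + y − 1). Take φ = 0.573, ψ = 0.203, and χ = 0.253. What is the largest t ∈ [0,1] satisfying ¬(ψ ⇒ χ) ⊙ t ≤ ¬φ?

1.000

ψ ⇒ χ = min(1, 1 − 0.203 + 0.253) = min(1, 1.050) = 1.000
¬(ψ ⇒ χ) = 1 − 1.000 = 0.000
So the left factor is ¬(ψ ⇒ χ) = 0.000.
¬φ = 1 − 0.573 = 0.427
So the right-hand bound is ¬φ = 0.427.
The residuum of the Łukasiewicz t-norm gives the supremum: min(1, 1 − 0.000 + 0.427).
1 − 0.000 + 0.427 = 1.427, so t = min(1, 1.427) = 1.000.
Check: 0.000 ⊙ 1.000 = max(0, 0.000) = 0.000 ≤ 0.427.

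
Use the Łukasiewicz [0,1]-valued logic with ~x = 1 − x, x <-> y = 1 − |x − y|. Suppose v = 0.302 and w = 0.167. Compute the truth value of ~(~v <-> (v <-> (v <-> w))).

~v = 1 − 0.302 = 0.698
v <-> w = 1 − |0.302 − 0.167| = 1 − 0.135 = 0.865
v <-> (v <-> w) = 1 − |0.302 − 0.865| = 1 − 0.563 = 0.437
~v <-> (v <-> (v <-> w)) = 1 − |0.698 − 0.437| = 1 − 0.261 = 0.739
~(~v <-> (v <-> (v <-> w))) = 1 − 0.739 = 0.261

0.261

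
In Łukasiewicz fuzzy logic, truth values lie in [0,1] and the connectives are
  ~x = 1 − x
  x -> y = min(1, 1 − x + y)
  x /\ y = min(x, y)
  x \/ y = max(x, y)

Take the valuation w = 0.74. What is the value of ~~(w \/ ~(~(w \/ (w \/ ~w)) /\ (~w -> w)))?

~w = 1 − 0.74 = 0.26
w \/ ~w = max(0.74, 0.26) = 0.74
w \/ (w \/ ~w) = max(0.74, 0.74) = 0.74
~(w \/ (w \/ ~w)) = 1 − 0.74 = 0.26
~w -> w = min(1, 1 − 0.26 + 0.74) = min(1, 1.48) = 1.00
~(w \/ (w \/ ~w)) /\ (~w -> w) = min(0.26, 1.00) = 0.26
~(~(w \/ (w \/ ~w)) /\ (~w -> w)) = 1 − 0.26 = 0.74
w \/ ~(~(w \/ (w \/ ~w)) /\ (~w -> w)) = max(0.74, 0.74) = 0.74
~(w \/ ~(~(w \/ (w \/ ~w)) /\ (~w -> w))) = 1 − 0.74 = 0.26
~~(w \/ ~(~(w \/ (w \/ ~w)) /\ (~w -> w))) = 1 − 0.26 = 0.74

0.74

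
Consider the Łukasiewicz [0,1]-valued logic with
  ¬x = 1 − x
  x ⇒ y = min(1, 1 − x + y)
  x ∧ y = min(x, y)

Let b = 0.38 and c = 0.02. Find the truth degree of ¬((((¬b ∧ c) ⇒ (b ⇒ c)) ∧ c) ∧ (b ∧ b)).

0.98

¬b = 1 − 0.38 = 0.62
¬b ∧ c = min(0.62, 0.02) = 0.02
b ⇒ c = min(1, 1 − 0.38 + 0.02) = min(1, 0.64) = 0.64
(¬b ∧ c) ⇒ (b ⇒ c) = min(1, 1 − 0.02 + 0.64) = min(1, 1.62) = 1.00
((¬b ∧ c) ⇒ (b ⇒ c)) ∧ c = min(1.00, 0.02) = 0.02
b ∧ b = min(0.38, 0.38) = 0.38
(((¬b ∧ c) ⇒ (b ⇒ c)) ∧ c) ∧ (b ∧ b) = min(0.02, 0.38) = 0.02
¬((((¬b ∧ c) ⇒ (b ⇒ c)) ∧ c) ∧ (b ∧ b)) = 1 − 0.02 = 0.98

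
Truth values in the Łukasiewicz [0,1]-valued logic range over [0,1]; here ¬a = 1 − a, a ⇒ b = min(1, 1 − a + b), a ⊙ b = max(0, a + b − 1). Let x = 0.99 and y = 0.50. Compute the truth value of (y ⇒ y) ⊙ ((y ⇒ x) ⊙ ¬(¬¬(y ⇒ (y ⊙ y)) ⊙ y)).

y ⇒ y = min(1, 1 − 0.50 + 0.50) = min(1, 1.00) = 1.00
y ⇒ x = min(1, 1 − 0.50 + 0.99) = min(1, 1.49) = 1.00
y ⊙ y = max(0, 0.50 + 0.50 − 1) = max(0, 0.00) = 0.00
y ⇒ (y ⊙ y) = min(1, 1 − 0.50 + 0.00) = min(1, 0.50) = 0.50
¬(y ⇒ (y ⊙ y)) = 1 − 0.50 = 0.50
¬¬(y ⇒ (y ⊙ y)) = 1 − 0.50 = 0.50
¬¬(y ⇒ (y ⊙ y)) ⊙ y = max(0, 0.50 + 0.50 − 1) = max(0, 0.00) = 0.00
¬(¬¬(y ⇒ (y ⊙ y)) ⊙ y) = 1 − 0.00 = 1.00
(y ⇒ x) ⊙ ¬(¬¬(y ⇒ (y ⊙ y)) ⊙ y) = max(0, 1.00 + 1.00 − 1) = max(0, 1.00) = 1.00
(y ⇒ y) ⊙ ((y ⇒ x) ⊙ ¬(¬¬(y ⇒ (y ⊙ y)) ⊙ y)) = max(0, 1.00 + 1.00 − 1) = max(0, 1.00) = 1.00

1.00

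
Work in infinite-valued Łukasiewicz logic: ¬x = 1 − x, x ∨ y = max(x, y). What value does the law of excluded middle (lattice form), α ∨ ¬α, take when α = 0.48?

0.52

¬α = 1 − 0.48 = 0.52
α ∨ ¬α = max(0.48, 0.52) = 0.52
(The value 0.52 < 1 shows this instance is not satisfied; not a Ł∞-tautology — its value is max(a, 1−a).)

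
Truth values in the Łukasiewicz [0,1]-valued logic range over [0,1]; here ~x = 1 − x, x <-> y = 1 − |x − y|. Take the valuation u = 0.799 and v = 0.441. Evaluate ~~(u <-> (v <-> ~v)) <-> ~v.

~v = 1 − 0.441 = 0.559
v <-> ~v = 1 − |0.441 − 0.559| = 1 − 0.118 = 0.882
u <-> (v <-> ~v) = 1 − |0.799 − 0.882| = 1 − 0.083 = 0.917
~(u <-> (v <-> ~v)) = 1 − 0.917 = 0.083
~~(u <-> (v <-> ~v)) = 1 − 0.083 = 0.917
~~(u <-> (v <-> ~v)) <-> ~v = 1 − |0.917 − 0.559| = 1 − 0.358 = 0.642

0.642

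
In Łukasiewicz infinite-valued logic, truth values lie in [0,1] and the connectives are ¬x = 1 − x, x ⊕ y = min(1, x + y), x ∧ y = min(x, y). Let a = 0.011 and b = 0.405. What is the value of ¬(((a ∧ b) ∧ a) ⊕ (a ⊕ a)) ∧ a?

a ∧ b = min(0.011, 0.405) = 0.011
(a ∧ b) ∧ a = min(0.011, 0.011) = 0.011
a ⊕ a = min(1, 0.011 + 0.011) = min(1, 0.022) = 0.022
((a ∧ b) ∧ a) ⊕ (a ⊕ a) = min(1, 0.011 + 0.022) = min(1, 0.033) = 0.033
¬(((a ∧ b) ∧ a) ⊕ (a ⊕ a)) = 1 − 0.033 = 0.967
¬(((a ∧ b) ∧ a) ⊕ (a ⊕ a)) ∧ a = min(0.967, 0.011) = 0.011

0.011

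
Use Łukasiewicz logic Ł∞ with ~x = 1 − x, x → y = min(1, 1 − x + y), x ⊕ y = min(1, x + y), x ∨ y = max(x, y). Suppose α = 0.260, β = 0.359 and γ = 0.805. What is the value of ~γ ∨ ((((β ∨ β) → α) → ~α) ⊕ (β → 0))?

1.000

~γ = 1 − 0.805 = 0.195
β ∨ β = max(0.359, 0.359) = 0.359
(β ∨ β) → α = min(1, 1 − 0.359 + 0.260) = min(1, 0.901) = 0.901
~α = 1 − 0.260 = 0.740
((β ∨ β) → α) → ~α = min(1, 1 − 0.901 + 0.740) = min(1, 0.839) = 0.839
β → 0 = min(1, 1 − 0.359 + 0.000) = min(1, 0.641) = 0.641
(((β ∨ β) → α) → ~α) ⊕ (β → 0) = min(1, 0.839 + 0.641) = min(1, 1.480) = 1.000
~γ ∨ ((((β ∨ β) → α) → ~α) ⊕ (β → 0)) = max(0.195, 1.000) = 1.000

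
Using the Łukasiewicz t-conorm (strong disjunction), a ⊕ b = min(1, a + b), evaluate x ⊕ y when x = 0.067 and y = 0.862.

x ⊕ y = min(1, 0.067 + 0.862) = min(1, 0.929) = 0.929
For comparison, the Gödel t-conorm max(a, b) would give 0.862.

0.929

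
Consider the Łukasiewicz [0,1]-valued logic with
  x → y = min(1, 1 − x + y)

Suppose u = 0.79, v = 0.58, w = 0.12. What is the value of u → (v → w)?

v → w = min(1, 1 − 0.58 + 0.12) = min(1, 0.54) = 0.54
u → (v → w) = min(1, 1 − 0.79 + 0.54) = min(1, 0.75) = 0.75

0.75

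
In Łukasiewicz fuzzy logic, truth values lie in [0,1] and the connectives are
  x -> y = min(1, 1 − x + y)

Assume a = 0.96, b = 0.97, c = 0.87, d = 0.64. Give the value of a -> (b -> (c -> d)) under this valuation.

c -> d = min(1, 1 − 0.87 + 0.64) = min(1, 0.77) = 0.77
b -> (c -> d) = min(1, 1 − 0.97 + 0.77) = min(1, 0.80) = 0.80
a -> (b -> (c -> d)) = min(1, 1 − 0.96 + 0.80) = min(1, 0.84) = 0.84

0.84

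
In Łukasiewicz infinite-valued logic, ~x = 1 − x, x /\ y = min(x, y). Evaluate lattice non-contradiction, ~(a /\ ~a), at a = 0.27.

0.73

~a = 1 − 0.27 = 0.73
a /\ ~a = min(0.27, 0.73) = 0.27
~(a /\ ~a) = 1 − 0.27 = 0.73
(The value 0.73 < 1 shows this instance is not satisfied; not a Ł∞-tautology — its value is 1 − min(a, 1−a).)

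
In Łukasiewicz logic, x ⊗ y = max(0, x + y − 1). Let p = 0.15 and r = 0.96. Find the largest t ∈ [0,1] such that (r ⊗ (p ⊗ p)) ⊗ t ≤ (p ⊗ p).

p ⊗ p = max(0, 0.15 + 0.15 − 1) = max(0, -0.70) = 0.00
r ⊗ (p ⊗ p) = max(0, 0.96 + 0.00 − 1) = max(0, -0.04) = 0.00
So the left factor is r ⊗ (p ⊗ p) = 0.00.
So the right-hand bound is p ⊗ p = 0.00.
The residuum of the Łukasiewicz t-norm gives the supremum: min(1, 1 − 0.00 + 0.00).
1 − 0.00 + 0.00 = 1.00, so t = min(1, 1.00) = 1.00.
Check: 0.00 ⊗ 1.00 = max(0, 0.00) = 0.00 ≤ 0.00.

1.00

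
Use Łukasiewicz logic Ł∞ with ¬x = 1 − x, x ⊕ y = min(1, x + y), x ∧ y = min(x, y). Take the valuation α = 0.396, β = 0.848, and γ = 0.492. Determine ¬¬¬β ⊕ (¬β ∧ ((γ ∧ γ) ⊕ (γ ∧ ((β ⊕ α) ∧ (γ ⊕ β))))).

¬β = 1 − 0.848 = 0.152
¬¬β = 1 − 0.152 = 0.848
¬¬¬β = 1 − 0.848 = 0.152
γ ∧ γ = min(0.492, 0.492) = 0.492
β ⊕ α = min(1, 0.848 + 0.396) = min(1, 1.244) = 1.000
γ ⊕ β = min(1, 0.492 + 0.848) = min(1, 1.340) = 1.000
(β ⊕ α) ∧ (γ ⊕ β) = min(1.000, 1.000) = 1.000
γ ∧ ((β ⊕ α) ∧ (γ ⊕ β)) = min(0.492, 1.000) = 0.492
(γ ∧ γ) ⊕ (γ ∧ ((β ⊕ α) ∧ (γ ⊕ β))) = min(1, 0.492 + 0.492) = min(1, 0.984) = 0.984
¬β ∧ ((γ ∧ γ) ⊕ (γ ∧ ((β ⊕ α) ∧ (γ ⊕ β)))) = min(0.152, 0.984) = 0.152
¬¬¬β ⊕ (¬β ∧ ((γ ∧ γ) ⊕ (γ ∧ ((β ⊕ α) ∧ (γ ⊕ β))))) = min(1, 0.152 + 0.152) = min(1, 0.304) = 0.304

0.304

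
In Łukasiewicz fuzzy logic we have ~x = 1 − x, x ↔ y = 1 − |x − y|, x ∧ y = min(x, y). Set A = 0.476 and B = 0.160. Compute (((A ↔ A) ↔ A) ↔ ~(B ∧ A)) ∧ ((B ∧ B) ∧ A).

0.160

A ↔ A = 1 − |0.476 − 0.476| = 1 − 0.000 = 1.000
(A ↔ A) ↔ A = 1 − |1.000 − 0.476| = 1 − 0.524 = 0.476
B ∧ A = min(0.160, 0.476) = 0.160
~(B ∧ A) = 1 − 0.160 = 0.840
((A ↔ A) ↔ A) ↔ ~(B ∧ A) = 1 − |0.476 − 0.840| = 1 − 0.364 = 0.636
B ∧ B = min(0.160, 0.160) = 0.160
(B ∧ B) ∧ A = min(0.160, 0.476) = 0.160
(((A ↔ A) ↔ A) ↔ ~(B ∧ A)) ∧ ((B ∧ B) ∧ A) = min(0.636, 0.160) = 0.160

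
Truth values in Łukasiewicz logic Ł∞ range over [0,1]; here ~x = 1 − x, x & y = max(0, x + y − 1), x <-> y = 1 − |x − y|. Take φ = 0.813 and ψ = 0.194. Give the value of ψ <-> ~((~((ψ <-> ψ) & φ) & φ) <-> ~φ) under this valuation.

0.993

ψ <-> ψ = 1 − |0.194 − 0.194| = 1 − 0.000 = 1.000
(ψ <-> ψ) & φ = max(0, 1.000 + 0.813 − 1) = max(0, 0.813) = 0.813
~((ψ <-> ψ) & φ) = 1 − 0.813 = 0.187
~((ψ <-> ψ) & φ) & φ = max(0, 0.187 + 0.813 − 1) = max(0, 0.000) = 0.000
~φ = 1 − 0.813 = 0.187
(~((ψ <-> ψ) & φ) & φ) <-> ~φ = 1 − |0.000 − 0.187| = 1 − 0.187 = 0.813
~((~((ψ <-> ψ) & φ) & φ) <-> ~φ) = 1 − 0.813 = 0.187
ψ <-> ~((~((ψ <-> ψ) & φ) & φ) <-> ~φ) = 1 − |0.194 − 0.187| = 1 − 0.007 = 0.993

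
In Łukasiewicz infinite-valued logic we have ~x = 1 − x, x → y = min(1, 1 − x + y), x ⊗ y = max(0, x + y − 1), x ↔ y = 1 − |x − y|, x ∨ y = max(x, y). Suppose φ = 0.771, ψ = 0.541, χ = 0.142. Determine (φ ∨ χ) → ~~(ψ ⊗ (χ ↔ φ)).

0.229

φ ∨ χ = max(0.771, 0.142) = 0.771
χ ↔ φ = 1 − |0.142 − 0.771| = 1 − 0.629 = 0.371
ψ ⊗ (χ ↔ φ) = max(0, 0.541 + 0.371 − 1) = max(0, -0.088) = 0.000
~(ψ ⊗ (χ ↔ φ)) = 1 − 0.000 = 1.000
~~(ψ ⊗ (χ ↔ φ)) = 1 − 1.000 = 0.000
(φ ∨ χ) → ~~(ψ ⊗ (χ ↔ φ)) = min(1, 1 − 0.771 + 0.000) = min(1, 0.229) = 0.229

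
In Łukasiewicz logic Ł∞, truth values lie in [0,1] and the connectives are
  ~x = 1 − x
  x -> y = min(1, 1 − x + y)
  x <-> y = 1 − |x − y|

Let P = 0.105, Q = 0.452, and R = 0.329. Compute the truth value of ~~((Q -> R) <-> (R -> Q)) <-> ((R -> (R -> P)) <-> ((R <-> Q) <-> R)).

0.575

Q -> R = min(1, 1 − 0.452 + 0.329) = min(1, 0.877) = 0.877
R -> Q = min(1, 1 − 0.329 + 0.452) = min(1, 1.123) = 1.000
(Q -> R) <-> (R -> Q) = 1 − |0.877 − 1.000| = 1 − 0.123 = 0.877
~((Q -> R) <-> (R -> Q)) = 1 − 0.877 = 0.123
~~((Q -> R) <-> (R -> Q)) = 1 − 0.123 = 0.877
R -> P = min(1, 1 − 0.329 + 0.105) = min(1, 0.776) = 0.776
R -> (R -> P) = min(1, 1 − 0.329 + 0.776) = min(1, 1.447) = 1.000
R <-> Q = 1 − |0.329 − 0.452| = 1 − 0.123 = 0.877
(R <-> Q) <-> R = 1 − |0.877 − 0.329| = 1 − 0.548 = 0.452
(R -> (R -> P)) <-> ((R <-> Q) <-> R) = 1 − |1.000 − 0.452| = 1 − 0.548 = 0.452
~~((Q -> R) <-> (R -> Q)) <-> ((R -> (R -> P)) <-> ((R <-> Q) <-> R)) = 1 − |0.877 − 0.452| = 1 − 0.425 = 0.575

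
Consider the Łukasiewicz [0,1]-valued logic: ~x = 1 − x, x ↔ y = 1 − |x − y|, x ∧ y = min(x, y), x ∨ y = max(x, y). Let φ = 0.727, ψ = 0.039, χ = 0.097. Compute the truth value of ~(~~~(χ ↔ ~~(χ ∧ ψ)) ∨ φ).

χ ∧ ψ = min(0.097, 0.039) = 0.039
~(χ ∧ ψ) = 1 − 0.039 = 0.961
~~(χ ∧ ψ) = 1 − 0.961 = 0.039
χ ↔ ~~(χ ∧ ψ) = 1 − |0.097 − 0.039| = 1 − 0.058 = 0.942
~(χ ↔ ~~(χ ∧ ψ)) = 1 − 0.942 = 0.058
~~(χ ↔ ~~(χ ∧ ψ)) = 1 − 0.058 = 0.942
~~~(χ ↔ ~~(χ ∧ ψ)) = 1 − 0.942 = 0.058
~~~(χ ↔ ~~(χ ∧ ψ)) ∨ φ = max(0.058, 0.727) = 0.727
~(~~~(χ ↔ ~~(χ ∧ ψ)) ∨ φ) = 1 − 0.727 = 0.273

0.273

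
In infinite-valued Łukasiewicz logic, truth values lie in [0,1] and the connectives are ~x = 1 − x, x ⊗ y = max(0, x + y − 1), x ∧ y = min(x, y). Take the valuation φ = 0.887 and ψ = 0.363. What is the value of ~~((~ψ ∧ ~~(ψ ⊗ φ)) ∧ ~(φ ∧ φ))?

0.113

~ψ = 1 − 0.363 = 0.637
ψ ⊗ φ = max(0, 0.363 + 0.887 − 1) = max(0, 0.250) = 0.250
~(ψ ⊗ φ) = 1 − 0.250 = 0.750
~~(ψ ⊗ φ) = 1 − 0.750 = 0.250
~ψ ∧ ~~(ψ ⊗ φ) = min(0.637, 0.250) = 0.250
φ ∧ φ = min(0.887, 0.887) = 0.887
~(φ ∧ φ) = 1 − 0.887 = 0.113
(~ψ ∧ ~~(ψ ⊗ φ)) ∧ ~(φ ∧ φ) = min(0.250, 0.113) = 0.113
~((~ψ ∧ ~~(ψ ⊗ φ)) ∧ ~(φ ∧ φ)) = 1 − 0.113 = 0.887
~~((~ψ ∧ ~~(ψ ⊗ φ)) ∧ ~(φ ∧ φ)) = 1 − 0.887 = 0.113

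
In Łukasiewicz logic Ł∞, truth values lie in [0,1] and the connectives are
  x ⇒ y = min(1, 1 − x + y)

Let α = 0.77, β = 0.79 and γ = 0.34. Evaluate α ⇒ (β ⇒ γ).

β ⇒ γ = min(1, 1 − 0.79 + 0.34) = min(1, 0.55) = 0.55
α ⇒ (β ⇒ γ) = min(1, 1 − 0.77 + 0.55) = min(1, 0.78) = 0.78

0.78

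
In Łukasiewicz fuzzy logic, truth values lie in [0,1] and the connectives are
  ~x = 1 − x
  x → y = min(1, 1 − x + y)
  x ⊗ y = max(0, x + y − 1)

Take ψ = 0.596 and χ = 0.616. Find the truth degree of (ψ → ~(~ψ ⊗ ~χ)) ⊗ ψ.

~ψ = 1 − 0.596 = 0.404
~χ = 1 − 0.616 = 0.384
~ψ ⊗ ~χ = max(0, 0.404 + 0.384 − 1) = max(0, -0.212) = 0.000
~(~ψ ⊗ ~χ) = 1 − 0.000 = 1.000
ψ → ~(~ψ ⊗ ~χ) = min(1, 1 − 0.596 + 1.000) = min(1, 1.404) = 1.000
(ψ → ~(~ψ ⊗ ~χ)) ⊗ ψ = max(0, 1.000 + 0.596 − 1) = max(0, 0.596) = 0.596

0.596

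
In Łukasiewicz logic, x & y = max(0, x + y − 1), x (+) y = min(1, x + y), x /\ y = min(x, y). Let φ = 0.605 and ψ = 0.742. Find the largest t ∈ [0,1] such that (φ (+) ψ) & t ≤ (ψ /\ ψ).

φ (+) ψ = min(1, 0.605 + 0.742) = min(1, 1.347) = 1.000
So the left factor is φ (+) ψ = 1.000.
ψ /\ ψ = min(0.742, 0.742) = 0.742
So the right-hand bound is ψ /\ ψ = 0.742.
The residuum of the Łukasiewicz t-norm gives the supremum: min(1, 1 − 1.000 + 0.742).
1 − 1.000 + 0.742 = 0.742, so t = min(1, 0.742) = 0.742.
Check: 1.000 & 0.742 = max(0, 0.742) = 0.742 ≤ 0.742.

0.742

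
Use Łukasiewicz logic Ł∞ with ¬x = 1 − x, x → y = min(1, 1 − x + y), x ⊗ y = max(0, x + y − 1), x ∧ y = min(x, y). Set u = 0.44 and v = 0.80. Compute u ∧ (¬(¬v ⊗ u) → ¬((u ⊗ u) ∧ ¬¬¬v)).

0.44

¬v = 1 − 0.80 = 0.20
¬v ⊗ u = max(0, 0.20 + 0.44 − 1) = max(0, -0.36) = 0.00
¬(¬v ⊗ u) = 1 − 0.00 = 1.00
u ⊗ u = max(0, 0.44 + 0.44 − 1) = max(0, -0.12) = 0.00
¬¬v = 1 − 0.20 = 0.80
¬¬¬v = 1 − 0.80 = 0.20
(u ⊗ u) ∧ ¬¬¬v = min(0.00, 0.20) = 0.00
¬((u ⊗ u) ∧ ¬¬¬v) = 1 − 0.00 = 1.00
¬(¬v ⊗ u) → ¬((u ⊗ u) ∧ ¬¬¬v) = min(1, 1 − 1.00 + 1.00) = min(1, 1.00) = 1.00
u ∧ (¬(¬v ⊗ u) → ¬((u ⊗ u) ∧ ¬¬¬v)) = min(0.44, 1.00) = 0.44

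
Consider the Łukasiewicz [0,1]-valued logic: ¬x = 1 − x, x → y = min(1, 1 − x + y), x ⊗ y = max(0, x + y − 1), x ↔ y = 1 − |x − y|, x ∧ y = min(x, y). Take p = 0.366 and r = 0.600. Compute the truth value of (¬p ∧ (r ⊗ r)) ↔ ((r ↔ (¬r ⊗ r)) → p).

¬p = 1 − 0.366 = 0.634
r ⊗ r = max(0, 0.600 + 0.600 − 1) = max(0, 0.200) = 0.200
¬p ∧ (r ⊗ r) = min(0.634, 0.200) = 0.200
¬r = 1 − 0.600 = 0.400
¬r ⊗ r = max(0, 0.400 + 0.600 − 1) = max(0, 0.000) = 0.000
r ↔ (¬r ⊗ r) = 1 − |0.600 − 0.000| = 1 − 0.600 = 0.400
(r ↔ (¬r ⊗ r)) → p = min(1, 1 − 0.400 + 0.366) = min(1, 0.966) = 0.966
(¬p ∧ (r ⊗ r)) ↔ ((r ↔ (¬r ⊗ r)) → p) = 1 − |0.200 − 0.966| = 1 − 0.766 = 0.234

0.234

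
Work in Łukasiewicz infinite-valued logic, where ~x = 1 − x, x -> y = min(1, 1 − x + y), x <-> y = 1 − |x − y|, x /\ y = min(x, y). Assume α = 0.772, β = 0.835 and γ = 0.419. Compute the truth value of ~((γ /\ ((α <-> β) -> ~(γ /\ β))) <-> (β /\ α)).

α <-> β = 1 − |0.772 − 0.835| = 1 − 0.063 = 0.937
γ /\ β = min(0.419, 0.835) = 0.419
~(γ /\ β) = 1 − 0.419 = 0.581
(α <-> β) -> ~(γ /\ β) = min(1, 1 − 0.937 + 0.581) = min(1, 0.644) = 0.644
γ /\ ((α <-> β) -> ~(γ /\ β)) = min(0.419, 0.644) = 0.419
β /\ α = min(0.835, 0.772) = 0.772
(γ /\ ((α <-> β) -> ~(γ /\ β))) <-> (β /\ α) = 1 − |0.419 − 0.772| = 1 − 0.353 = 0.647
~((γ /\ ((α <-> β) -> ~(γ /\ β))) <-> (β /\ α)) = 1 − 0.647 = 0.353

0.353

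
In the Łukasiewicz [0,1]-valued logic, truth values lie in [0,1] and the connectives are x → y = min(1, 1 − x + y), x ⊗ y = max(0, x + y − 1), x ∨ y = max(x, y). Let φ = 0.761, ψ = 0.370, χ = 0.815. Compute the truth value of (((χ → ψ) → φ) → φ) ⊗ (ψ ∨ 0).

χ → ψ = min(1, 1 − 0.815 + 0.370) = min(1, 0.555) = 0.555
(χ → ψ) → φ = min(1, 1 − 0.555 + 0.761) = min(1, 1.206) = 1.000
((χ → ψ) → φ) → φ = min(1, 1 − 1.000 + 0.761) = min(1, 0.761) = 0.761
ψ ∨ 0 = max(0.370, 0.000) = 0.370
(((χ → ψ) → φ) → φ) ⊗ (ψ ∨ 0) = max(0, 0.761 + 0.370 − 1) = max(0, 0.131) = 0.131

0.131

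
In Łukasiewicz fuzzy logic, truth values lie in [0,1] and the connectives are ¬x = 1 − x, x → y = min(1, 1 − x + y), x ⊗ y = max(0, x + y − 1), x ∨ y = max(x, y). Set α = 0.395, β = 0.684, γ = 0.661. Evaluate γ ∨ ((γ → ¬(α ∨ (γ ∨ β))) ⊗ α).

0.661

γ ∨ β = max(0.661, 0.684) = 0.684
α ∨ (γ ∨ β) = max(0.395, 0.684) = 0.684
¬(α ∨ (γ ∨ β)) = 1 − 0.684 = 0.316
γ → ¬(α ∨ (γ ∨ β)) = min(1, 1 − 0.661 + 0.316) = min(1, 0.655) = 0.655
(γ → ¬(α ∨ (γ ∨ β))) ⊗ α = max(0, 0.655 + 0.395 − 1) = max(0, 0.050) = 0.050
γ ∨ ((γ → ¬(α ∨ (γ ∨ β))) ⊗ α) = max(0.661, 0.050) = 0.661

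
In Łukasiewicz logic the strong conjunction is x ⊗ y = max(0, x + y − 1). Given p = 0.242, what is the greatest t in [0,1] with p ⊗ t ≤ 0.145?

The residuum of the Łukasiewicz t-norm gives the supremum: min(1, 1 − 0.242 + 0.145).
1 − 0.242 + 0.145 = 0.903, so t = min(1, 0.903) = 0.903.
Check: 0.242 ⊗ 0.903 = max(0, 0.145) = 0.145 ≤ 0.145.

0.903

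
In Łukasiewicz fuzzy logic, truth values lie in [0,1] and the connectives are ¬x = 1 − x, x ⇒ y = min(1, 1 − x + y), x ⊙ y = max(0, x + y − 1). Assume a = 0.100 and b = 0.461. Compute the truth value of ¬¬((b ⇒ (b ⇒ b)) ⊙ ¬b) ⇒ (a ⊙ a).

0.461

b ⇒ b = min(1, 1 − 0.461 + 0.461) = min(1, 1.000) = 1.000
b ⇒ (b ⇒ b) = min(1, 1 − 0.461 + 1.000) = min(1, 1.539) = 1.000
¬b = 1 − 0.461 = 0.539
(b ⇒ (b ⇒ b)) ⊙ ¬b = max(0, 1.000 + 0.539 − 1) = max(0, 0.539) = 0.539
¬((b ⇒ (b ⇒ b)) ⊙ ¬b) = 1 − 0.539 = 0.461
¬¬((b ⇒ (b ⇒ b)) ⊙ ¬b) = 1 − 0.461 = 0.539
a ⊙ a = max(0, 0.100 + 0.100 − 1) = max(0, -0.800) = 0.000
¬¬((b ⇒ (b ⇒ b)) ⊙ ¬b) ⇒ (a ⊙ a) = min(1, 1 − 0.539 + 0.000) = min(1, 0.461) = 0.461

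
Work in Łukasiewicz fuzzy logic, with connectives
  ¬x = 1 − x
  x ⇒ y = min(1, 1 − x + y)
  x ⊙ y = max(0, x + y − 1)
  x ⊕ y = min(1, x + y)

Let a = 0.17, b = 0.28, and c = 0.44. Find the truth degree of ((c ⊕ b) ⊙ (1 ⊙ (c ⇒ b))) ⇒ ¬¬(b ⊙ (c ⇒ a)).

0.45

c ⊕ b = min(1, 0.44 + 0.28) = min(1, 0.72) = 0.72
c ⇒ b = min(1, 1 − 0.44 + 0.28) = min(1, 0.84) = 0.84
1 ⊙ (c ⇒ b) = max(0, 1.00 + 0.84 − 1) = max(0, 0.84) = 0.84
(c ⊕ b) ⊙ (1 ⊙ (c ⇒ b)) = max(0, 0.72 + 0.84 − 1) = max(0, 0.56) = 0.56
c ⇒ a = min(1, 1 − 0.44 + 0.17) = min(1, 0.73) = 0.73
b ⊙ (c ⇒ a) = max(0, 0.28 + 0.73 − 1) = max(0, 0.01) = 0.01
¬(b ⊙ (c ⇒ a)) = 1 − 0.01 = 0.99
¬¬(b ⊙ (c ⇒ a)) = 1 − 0.99 = 0.01
((c ⊕ b) ⊙ (1 ⊙ (c ⇒ b))) ⇒ ¬¬(b ⊙ (c ⇒ a)) = min(1, 1 − 0.56 + 0.01) = min(1, 0.45) = 0.45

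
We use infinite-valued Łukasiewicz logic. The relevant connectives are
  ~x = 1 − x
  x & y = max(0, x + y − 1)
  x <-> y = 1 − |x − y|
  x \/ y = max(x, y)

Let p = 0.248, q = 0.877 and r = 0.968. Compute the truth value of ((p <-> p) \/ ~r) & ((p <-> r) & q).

p <-> p = 1 − |0.248 − 0.248| = 1 − 0.000 = 1.000
~r = 1 − 0.968 = 0.032
(p <-> p) \/ ~r = max(1.000, 0.032) = 1.000
p <-> r = 1 − |0.248 − 0.968| = 1 − 0.720 = 0.280
(p <-> r) & q = max(0, 0.280 + 0.877 − 1) = max(0, 0.157) = 0.157
((p <-> p) \/ ~r) & ((p <-> r) & q) = max(0, 1.000 + 0.157 − 1) = max(0, 0.157) = 0.157

0.157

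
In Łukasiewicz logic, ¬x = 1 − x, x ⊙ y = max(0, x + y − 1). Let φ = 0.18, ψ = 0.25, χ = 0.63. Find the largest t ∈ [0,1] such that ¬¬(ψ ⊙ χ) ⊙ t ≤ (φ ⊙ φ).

1.00

ψ ⊙ χ = max(0, 0.25 + 0.63 − 1) = max(0, -0.12) = 0.00
¬(ψ ⊙ χ) = 1 − 0.00 = 1.00
¬¬(ψ ⊙ χ) = 1 − 1.00 = 0.00
So the left factor is ¬¬(ψ ⊙ χ) = 0.00.
φ ⊙ φ = max(0, 0.18 + 0.18 − 1) = max(0, -0.64) = 0.00
So the right-hand bound is φ ⊙ φ = 0.00.
The residuum of the Łukasiewicz t-norm gives the supremum: min(1, 1 − 0.00 + 0.00).
1 − 0.00 + 0.00 = 1.00, so t = min(1, 1.00) = 1.00.
Check: 0.00 ⊙ 1.00 = max(0, 0.00) = 0.00 ≤ 0.00.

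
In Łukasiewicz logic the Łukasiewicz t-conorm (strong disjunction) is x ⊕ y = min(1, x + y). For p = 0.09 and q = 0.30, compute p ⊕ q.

p ⊕ q = min(1, 0.09 + 0.30) = min(1, 0.39) = 0.39
For comparison, the Gödel t-conorm max(x, y) would give 0.30.

0.39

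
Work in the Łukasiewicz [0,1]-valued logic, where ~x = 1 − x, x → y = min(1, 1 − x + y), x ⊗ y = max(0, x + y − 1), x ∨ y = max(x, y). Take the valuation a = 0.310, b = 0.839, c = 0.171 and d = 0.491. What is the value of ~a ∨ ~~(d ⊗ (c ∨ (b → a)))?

0.690

~a = 1 − 0.310 = 0.690
b → a = min(1, 1 − 0.839 + 0.310) = min(1, 0.471) = 0.471
c ∨ (b → a) = max(0.171, 0.471) = 0.471
d ⊗ (c ∨ (b → a)) = max(0, 0.491 + 0.471 − 1) = max(0, -0.038) = 0.000
~(d ⊗ (c ∨ (b → a))) = 1 − 0.000 = 1.000
~~(d ⊗ (c ∨ (b → a))) = 1 − 1.000 = 0.000
~a ∨ ~~(d ⊗ (c ∨ (b → a))) = max(0.690, 0.000) = 0.690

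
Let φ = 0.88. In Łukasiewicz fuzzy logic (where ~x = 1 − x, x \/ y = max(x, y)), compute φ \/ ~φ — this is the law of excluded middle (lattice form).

0.88

~φ = 1 − 0.88 = 0.12
φ \/ ~φ = max(0.88, 0.12) = 0.88
(The value 0.88 < 1 shows this instance is not satisfied; not a Ł∞-tautology — its value is max(a, 1−a).)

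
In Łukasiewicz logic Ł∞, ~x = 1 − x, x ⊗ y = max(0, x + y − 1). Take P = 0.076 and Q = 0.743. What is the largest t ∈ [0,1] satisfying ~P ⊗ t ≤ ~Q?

0.333

~P = 1 − 0.076 = 0.924
So the left factor is ~P = 0.924.
~Q = 1 − 0.743 = 0.257
So the right-hand bound is ~Q = 0.257.
The residuum of the Łukasiewicz t-norm gives the supremum: min(1, 1 − 0.924 + 0.257).
1 − 0.924 + 0.257 = 0.333, so t = min(1, 0.333) = 0.333.
Check: 0.924 ⊗ 0.333 = max(0, 0.257) = 0.257 ≤ 0.257.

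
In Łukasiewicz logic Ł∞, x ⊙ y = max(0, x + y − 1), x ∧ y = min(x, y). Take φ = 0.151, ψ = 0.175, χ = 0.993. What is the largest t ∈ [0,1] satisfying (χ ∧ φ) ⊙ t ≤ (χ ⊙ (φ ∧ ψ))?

χ ∧ φ = min(0.993, 0.151) = 0.151
So the left factor is χ ∧ φ = 0.151.
φ ∧ ψ = min(0.151, 0.175) = 0.151
χ ⊙ (φ ∧ ψ) = max(0, 0.993 + 0.151 − 1) = max(0, 0.144) = 0.144
So the right-hand bound is χ ⊙ (φ ∧ ψ) = 0.144.
The residuum of the Łukasiewicz t-norm gives the supremum: min(1, 1 − 0.151 + 0.144).
1 − 0.151 + 0.144 = 0.993, so t = min(1, 0.993) = 0.993.
Check: 0.151 ⊙ 0.993 = max(0, 0.144) = 0.144 ≤ 0.144.

0.993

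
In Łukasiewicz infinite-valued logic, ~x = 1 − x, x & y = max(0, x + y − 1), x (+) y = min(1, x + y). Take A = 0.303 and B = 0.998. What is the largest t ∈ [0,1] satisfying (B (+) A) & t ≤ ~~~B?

B (+) A = min(1, 0.998 + 0.303) = min(1, 1.301) = 1.000
So the left factor is B (+) A = 1.000.
~B = 1 − 0.998 = 0.002
~~B = 1 − 0.002 = 0.998
~~~B = 1 − 0.998 = 0.002
So the right-hand bound is ~~~B = 0.002.
The residuum of the Łukasiewicz t-norm gives the supremum: min(1, 1 − 1.000 + 0.002).
1 − 1.000 + 0.002 = 0.002, so t = min(1, 0.002) = 0.002.
Check: 1.000 & 0.002 = max(0, 0.002) = 0.002 ≤ 0.002.

0.002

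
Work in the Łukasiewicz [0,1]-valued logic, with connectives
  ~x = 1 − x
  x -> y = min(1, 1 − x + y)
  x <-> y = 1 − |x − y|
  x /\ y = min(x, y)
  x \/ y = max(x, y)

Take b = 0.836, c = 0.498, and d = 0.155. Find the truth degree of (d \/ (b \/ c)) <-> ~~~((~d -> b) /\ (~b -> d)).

0.173

b \/ c = max(0.836, 0.498) = 0.836
d \/ (b \/ c) = max(0.155, 0.836) = 0.836
~d = 1 − 0.155 = 0.845
~d -> b = min(1, 1 − 0.845 + 0.836) = min(1, 0.991) = 0.991
~b = 1 − 0.836 = 0.164
~b -> d = min(1, 1 − 0.164 + 0.155) = min(1, 0.991) = 0.991
(~d -> b) /\ (~b -> d) = min(0.991, 0.991) = 0.991
~((~d -> b) /\ (~b -> d)) = 1 − 0.991 = 0.009
~~((~d -> b) /\ (~b -> d)) = 1 − 0.009 = 0.991
~~~((~d -> b) /\ (~b -> d)) = 1 − 0.991 = 0.009
(d \/ (b \/ c)) <-> ~~~((~d -> b) /\ (~b -> d)) = 1 − |0.836 − 0.009| = 1 − 0.827 = 0.173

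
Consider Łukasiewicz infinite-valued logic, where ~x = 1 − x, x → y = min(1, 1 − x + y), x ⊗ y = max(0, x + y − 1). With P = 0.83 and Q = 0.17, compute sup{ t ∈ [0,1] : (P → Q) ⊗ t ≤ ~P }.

0.83

P → Q = min(1, 1 − 0.83 + 0.17) = min(1, 0.34) = 0.34
So the left factor is P → Q = 0.34.
~P = 1 − 0.83 = 0.17
So the right-hand bound is ~P = 0.17.
The residuum of the Łukasiewicz t-norm gives the supremum: min(1, 1 − 0.34 + 0.17).
1 − 0.34 + 0.17 = 0.83, so t = min(1, 0.83) = 0.83.
Check: 0.34 ⊗ 0.83 = max(0, 0.17) = 0.17 ≤ 0.17.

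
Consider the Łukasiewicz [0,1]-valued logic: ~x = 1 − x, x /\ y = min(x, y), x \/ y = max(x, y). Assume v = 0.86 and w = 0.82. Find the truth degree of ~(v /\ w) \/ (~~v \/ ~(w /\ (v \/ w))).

v /\ w = min(0.86, 0.82) = 0.82
~(v /\ w) = 1 − 0.82 = 0.18
~v = 1 − 0.86 = 0.14
~~v = 1 − 0.14 = 0.86
v \/ w = max(0.86, 0.82) = 0.86
w /\ (v \/ w) = min(0.82, 0.86) = 0.82
~(w /\ (v \/ w)) = 1 − 0.82 = 0.18
~~v \/ ~(w /\ (v \/ w)) = max(0.86, 0.18) = 0.86
~(v /\ w) \/ (~~v \/ ~(w /\ (v \/ w))) = max(0.18, 0.86) = 0.86

0.86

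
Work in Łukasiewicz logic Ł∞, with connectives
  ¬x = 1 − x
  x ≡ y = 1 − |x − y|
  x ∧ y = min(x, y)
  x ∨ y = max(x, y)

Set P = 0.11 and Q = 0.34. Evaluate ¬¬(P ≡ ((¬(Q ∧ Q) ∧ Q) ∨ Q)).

Q ∧ Q = min(0.34, 0.34) = 0.34
¬(Q ∧ Q) = 1 − 0.34 = 0.66
¬(Q ∧ Q) ∧ Q = min(0.66, 0.34) = 0.34
(¬(Q ∧ Q) ∧ Q) ∨ Q = max(0.34, 0.34) = 0.34
P ≡ ((¬(Q ∧ Q) ∧ Q) ∨ Q) = 1 − |0.11 − 0.34| = 1 − 0.23 = 0.77
¬(P ≡ ((¬(Q ∧ Q) ∧ Q) ∨ Q)) = 1 − 0.77 = 0.23
¬¬(P ≡ ((¬(Q ∧ Q) ∧ Q) ∨ Q)) = 1 − 0.23 = 0.77

0.77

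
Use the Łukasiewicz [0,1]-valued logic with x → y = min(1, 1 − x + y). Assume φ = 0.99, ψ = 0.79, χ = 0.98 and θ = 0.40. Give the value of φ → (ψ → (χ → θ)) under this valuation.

0.64

χ → θ = min(1, 1 − 0.98 + 0.40) = min(1, 0.42) = 0.42
ψ → (χ → θ) = min(1, 1 − 0.79 + 0.42) = min(1, 0.63) = 0.63
φ → (ψ → (χ → θ)) = min(1, 1 − 0.99 + 0.63) = min(1, 0.64) = 0.64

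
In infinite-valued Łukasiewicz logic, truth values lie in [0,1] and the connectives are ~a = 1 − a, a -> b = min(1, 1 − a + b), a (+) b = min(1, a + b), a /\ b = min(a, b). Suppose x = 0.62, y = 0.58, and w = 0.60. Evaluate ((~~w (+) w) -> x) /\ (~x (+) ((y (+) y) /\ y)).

~w = 1 − 0.60 = 0.40
~~w = 1 − 0.40 = 0.60
~~w (+) w = min(1, 0.60 + 0.60) = min(1, 1.20) = 1.00
(~~w (+) w) -> x = min(1, 1 − 1.00 + 0.62) = min(1, 0.62) = 0.62
~x = 1 − 0.62 = 0.38
y (+) y = min(1, 0.58 + 0.58) = min(1, 1.16) = 1.00
(y (+) y) /\ y = min(1.00, 0.58) = 0.58
~x (+) ((y (+) y) /\ y) = min(1, 0.38 + 0.58) = min(1, 0.96) = 0.96
((~~w (+) w) -> x) /\ (~x (+) ((y (+) y) /\ y)) = min(0.62, 0.96) = 0.62

0.62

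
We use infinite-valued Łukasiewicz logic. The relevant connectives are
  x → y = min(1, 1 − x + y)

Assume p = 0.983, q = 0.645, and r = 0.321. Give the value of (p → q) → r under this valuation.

0.659

p → q = min(1, 1 − 0.983 + 0.645) = min(1, 0.662) = 0.662
(p → q) → r = min(1, 1 − 0.662 + 0.321) = min(1, 0.659) = 0.659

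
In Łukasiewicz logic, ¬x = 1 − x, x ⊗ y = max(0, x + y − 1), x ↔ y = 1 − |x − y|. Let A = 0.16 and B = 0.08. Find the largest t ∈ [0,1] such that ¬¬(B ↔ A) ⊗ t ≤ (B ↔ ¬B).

0.24

B ↔ A = 1 − |0.08 − 0.16| = 1 − 0.08 = 0.92
¬(B ↔ A) = 1 − 0.92 = 0.08
¬¬(B ↔ A) = 1 − 0.08 = 0.92
So the left factor is ¬¬(B ↔ A) = 0.92.
¬B = 1 − 0.08 = 0.92
B ↔ ¬B = 1 − |0.08 − 0.92| = 1 − 0.84 = 0.16
So the right-hand bound is B ↔ ¬B = 0.16.
The residuum of the Łukasiewicz t-norm gives the supremum: min(1, 1 − 0.92 + 0.16).
1 − 0.92 + 0.16 = 0.24, so t = min(1, 0.24) = 0.24.
Check: 0.92 ⊗ 0.24 = max(0, 0.16) = 0.16 ≤ 0.16.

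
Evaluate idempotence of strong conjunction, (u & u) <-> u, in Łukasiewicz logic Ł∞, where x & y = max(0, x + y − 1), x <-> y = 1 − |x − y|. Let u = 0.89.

u & u = max(0, 0.89 + 0.89 − 1) = max(0, 0.78) = 0.78
(u & u) <-> u = 1 − |0.78 − 0.89| = 1 − 0.11 = 0.89
(The value 0.89 < 1 shows this instance is not satisfied; fails in Ł∞ since a ⊗ a = max(0, 2a−1) ≠ a in general.)

0.89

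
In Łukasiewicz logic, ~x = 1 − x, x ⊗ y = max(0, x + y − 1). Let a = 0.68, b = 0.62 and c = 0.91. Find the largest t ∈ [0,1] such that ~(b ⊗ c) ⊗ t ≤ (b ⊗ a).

0.83

b ⊗ c = max(0, 0.62 + 0.91 − 1) = max(0, 0.53) = 0.53
~(b ⊗ c) = 1 − 0.53 = 0.47
So the left factor is ~(b ⊗ c) = 0.47.
b ⊗ a = max(0, 0.62 + 0.68 − 1) = max(0, 0.30) = 0.30
So the right-hand bound is b ⊗ a = 0.30.
The residuum of the Łukasiewicz t-norm gives the supremum: min(1, 1 − 0.47 + 0.30).
1 − 0.47 + 0.30 = 0.83, so t = min(1, 0.83) = 0.83.
Check: 0.47 ⊗ 0.83 = max(0, 0.30) = 0.30 ≤ 0.30.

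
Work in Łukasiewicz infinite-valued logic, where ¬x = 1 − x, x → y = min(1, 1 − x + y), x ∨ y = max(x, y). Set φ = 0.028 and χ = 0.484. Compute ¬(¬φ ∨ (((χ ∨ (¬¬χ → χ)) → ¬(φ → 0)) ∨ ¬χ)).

0.028

¬φ = 1 − 0.028 = 0.972
¬χ = 1 − 0.484 = 0.516
¬¬χ = 1 − 0.516 = 0.484
¬¬χ → χ = min(1, 1 − 0.484 + 0.484) = min(1, 1.000) = 1.000
χ ∨ (¬¬χ → χ) = max(0.484, 1.000) = 1.000
φ → 0 = min(1, 1 − 0.028 + 0.000) = min(1, 0.972) = 0.972
¬(φ → 0) = 1 − 0.972 = 0.028
(χ ∨ (¬¬χ → χ)) → ¬(φ → 0) = min(1, 1 − 1.000 + 0.028) = min(1, 0.028) = 0.028
((χ ∨ (¬¬χ → χ)) → ¬(φ → 0)) ∨ ¬χ = max(0.028, 0.516) = 0.516
¬φ ∨ (((χ ∨ (¬¬χ → χ)) → ¬(φ → 0)) ∨ ¬χ) = max(0.972, 0.516) = 0.972
¬(¬φ ∨ (((χ ∨ (¬¬χ → χ)) → ¬(φ → 0)) ∨ ¬χ)) = 1 − 0.972 = 0.028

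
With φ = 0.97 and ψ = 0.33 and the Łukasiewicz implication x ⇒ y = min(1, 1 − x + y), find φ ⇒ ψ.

φ ⇒ ψ = min(1, 1 − 0.97 + 0.33) = min(1, 0.36) = 0.36
For comparison, the Gödel implication (1 if x ≤ y else y) would give 0.33.

0.36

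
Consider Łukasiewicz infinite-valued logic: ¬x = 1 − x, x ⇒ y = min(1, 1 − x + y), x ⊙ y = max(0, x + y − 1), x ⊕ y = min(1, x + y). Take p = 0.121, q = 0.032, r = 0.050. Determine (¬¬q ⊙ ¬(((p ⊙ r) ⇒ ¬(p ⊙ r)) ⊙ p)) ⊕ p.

¬q = 1 − 0.032 = 0.968
¬¬q = 1 − 0.968 = 0.032
p ⊙ r = max(0, 0.121 + 0.050 − 1) = max(0, -0.829) = 0.000
¬(p ⊙ r) = 1 − 0.000 = 1.000
(p ⊙ r) ⇒ ¬(p ⊙ r) = min(1, 1 − 0.000 + 1.000) = min(1, 2.000) = 1.000
((p ⊙ r) ⇒ ¬(p ⊙ r)) ⊙ p = max(0, 1.000 + 0.121 − 1) = max(0, 0.121) = 0.121
¬(((p ⊙ r) ⇒ ¬(p ⊙ r)) ⊙ p) = 1 − 0.121 = 0.879
¬¬q ⊙ ¬(((p ⊙ r) ⇒ ¬(p ⊙ r)) ⊙ p) = max(0, 0.032 + 0.879 − 1) = max(0, -0.089) = 0.000
(¬¬q ⊙ ¬(((p ⊙ r) ⇒ ¬(p ⊙ r)) ⊙ p)) ⊕ p = min(1, 0.000 + 0.121) = min(1, 0.121) = 0.121

0.121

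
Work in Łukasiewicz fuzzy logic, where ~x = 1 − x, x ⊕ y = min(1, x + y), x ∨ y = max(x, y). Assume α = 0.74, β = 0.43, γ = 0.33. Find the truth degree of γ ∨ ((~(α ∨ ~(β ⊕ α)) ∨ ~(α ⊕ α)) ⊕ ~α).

0.52

β ⊕ α = min(1, 0.43 + 0.74) = min(1, 1.17) = 1.00
~(β ⊕ α) = 1 − 1.00 = 0.00
α ∨ ~(β ⊕ α) = max(0.74, 0.00) = 0.74
~(α ∨ ~(β ⊕ α)) = 1 − 0.74 = 0.26
α ⊕ α = min(1, 0.74 + 0.74) = min(1, 1.48) = 1.00
~(α ⊕ α) = 1 − 1.00 = 0.00
~(α ∨ ~(β ⊕ α)) ∨ ~(α ⊕ α) = max(0.26, 0.00) = 0.26
~α = 1 − 0.74 = 0.26
(~(α ∨ ~(β ⊕ α)) ∨ ~(α ⊕ α)) ⊕ ~α = min(1, 0.26 + 0.26) = min(1, 0.52) = 0.52
γ ∨ ((~(α ∨ ~(β ⊕ α)) ∨ ~(α ⊕ α)) ⊕ ~α) = max(0.33, 0.52) = 0.52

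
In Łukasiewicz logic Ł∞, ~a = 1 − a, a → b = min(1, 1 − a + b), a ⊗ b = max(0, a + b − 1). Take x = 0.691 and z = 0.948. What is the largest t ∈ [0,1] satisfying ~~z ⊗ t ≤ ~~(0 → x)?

~z = 1 − 0.948 = 0.052
~~z = 1 − 0.052 = 0.948
So the left factor is ~~z = 0.948.
0 → x = min(1, 1 − 0.000 + 0.691) = min(1, 1.691) = 1.000
~(0 → x) = 1 − 1.000 = 0.000
~~(0 → x) = 1 − 0.000 = 1.000
So the right-hand bound is ~~(0 → x) = 1.000.
The residuum of the Łukasiewicz t-norm gives the supremum: min(1, 1 − 0.948 + 1.000).
1 − 0.948 + 1.000 = 1.052, so t = min(1, 1.052) = 1.000.
Check: 0.948 ⊗ 1.000 = max(0, 0.948) = 0.948 ≤ 1.000.

1.000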